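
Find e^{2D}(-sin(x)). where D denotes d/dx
- \sin{\left(x + 2 \right)}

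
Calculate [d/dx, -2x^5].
- 10 x^{4}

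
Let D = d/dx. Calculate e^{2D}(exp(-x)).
e^{- x - 2}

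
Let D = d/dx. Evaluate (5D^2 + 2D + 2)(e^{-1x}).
5 e^{- x}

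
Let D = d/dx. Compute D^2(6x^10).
540 x^{8}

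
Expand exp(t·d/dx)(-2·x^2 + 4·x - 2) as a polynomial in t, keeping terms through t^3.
- 2 t^{2} - 4 t \left(x - 1\right) - 2 x^{2} + 4 x - 2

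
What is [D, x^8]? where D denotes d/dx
8 x^{7}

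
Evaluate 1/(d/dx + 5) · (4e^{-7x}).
- 2 e^{- 7 x}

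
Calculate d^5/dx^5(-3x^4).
0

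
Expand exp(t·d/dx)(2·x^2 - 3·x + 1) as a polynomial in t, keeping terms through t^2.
2 t^{2} + t \left(4 x - 3\right) + 2 x^{2} - 3 x + 1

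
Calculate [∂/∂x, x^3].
3 x^{2}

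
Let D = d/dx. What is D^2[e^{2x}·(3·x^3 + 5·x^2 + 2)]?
\left(12 x^{3} + 56 x^{2} + 58 x + 18\right) e^{2 x}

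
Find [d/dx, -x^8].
- 8 x^{7}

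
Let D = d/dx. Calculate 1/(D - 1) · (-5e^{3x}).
- \frac{5 e^{3 x}}{2}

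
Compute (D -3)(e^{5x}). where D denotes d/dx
2 e^{5 x}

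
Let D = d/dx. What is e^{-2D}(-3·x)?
6 - 3 x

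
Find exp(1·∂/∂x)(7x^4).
7 x^{4} + 28 x^{3} + 42 x^{2} + 28 x + 7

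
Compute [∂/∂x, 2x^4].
8 x^{3}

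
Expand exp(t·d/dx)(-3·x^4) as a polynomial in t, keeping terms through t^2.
3 x^{2} \left(- 6 t^{2} - 4 t x - x^{2}\right)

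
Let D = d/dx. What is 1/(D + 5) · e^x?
\frac{e^{x}}{6}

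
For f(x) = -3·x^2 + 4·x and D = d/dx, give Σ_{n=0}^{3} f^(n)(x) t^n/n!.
- 3 t^{2} - 2 t \left(3 x - 2\right) - 3 x^{2} + 4 x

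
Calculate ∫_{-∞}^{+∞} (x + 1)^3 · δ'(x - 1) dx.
-12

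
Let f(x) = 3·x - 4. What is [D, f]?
3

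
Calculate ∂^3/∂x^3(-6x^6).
- 720 x^{3}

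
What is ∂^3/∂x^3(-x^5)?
- 60 x^{2}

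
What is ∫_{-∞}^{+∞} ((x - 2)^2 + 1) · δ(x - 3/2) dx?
\frac{5}{4}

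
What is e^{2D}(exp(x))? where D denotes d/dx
e^{x + 2}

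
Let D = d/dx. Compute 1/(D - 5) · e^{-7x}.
- \frac{e^{- 7 x}}{12}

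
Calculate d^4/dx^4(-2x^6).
- 720 x^{2}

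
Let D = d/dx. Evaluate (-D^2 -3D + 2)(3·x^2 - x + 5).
6 x^{2} - 20 x + 7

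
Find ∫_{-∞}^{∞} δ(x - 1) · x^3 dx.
1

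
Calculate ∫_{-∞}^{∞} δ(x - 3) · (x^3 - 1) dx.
26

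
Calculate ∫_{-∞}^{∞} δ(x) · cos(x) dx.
1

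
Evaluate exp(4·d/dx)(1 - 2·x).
- 2 x - 7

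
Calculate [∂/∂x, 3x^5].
15 x^{4}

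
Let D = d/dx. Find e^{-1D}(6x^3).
6 x^{3} - 18 x^{2} + 18 x - 6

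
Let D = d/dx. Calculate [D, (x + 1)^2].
2 x + 2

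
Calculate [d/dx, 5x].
5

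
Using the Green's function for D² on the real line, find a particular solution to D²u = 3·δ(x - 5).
\frac{3|x - 5|}{2}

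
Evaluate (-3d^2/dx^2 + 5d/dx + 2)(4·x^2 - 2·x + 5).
8 x^{2} + 36 x - 24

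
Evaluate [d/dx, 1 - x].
-1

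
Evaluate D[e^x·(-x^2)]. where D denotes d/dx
x \left(- x - 2\right) e^{x}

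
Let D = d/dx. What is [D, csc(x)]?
- \cot{\left(x \right)} \csc{\left(x \right)}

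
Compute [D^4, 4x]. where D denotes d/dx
16D^{3}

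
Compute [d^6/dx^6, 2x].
12\frac{d^{5}}{dx^{5}}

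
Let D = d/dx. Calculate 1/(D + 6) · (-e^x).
- \frac{e^{x}}{7}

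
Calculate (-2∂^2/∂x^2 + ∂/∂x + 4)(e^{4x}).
- 24 e^{4 x}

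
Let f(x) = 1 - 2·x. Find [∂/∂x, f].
-2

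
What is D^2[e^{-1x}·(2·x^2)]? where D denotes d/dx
2 \left(x^{2} - 4 x + 2\right) e^{- x}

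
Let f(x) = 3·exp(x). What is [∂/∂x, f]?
3 e^{x}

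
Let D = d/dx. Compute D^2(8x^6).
240 x^{4}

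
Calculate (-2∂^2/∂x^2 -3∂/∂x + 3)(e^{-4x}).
- 17 e^{- 4 x}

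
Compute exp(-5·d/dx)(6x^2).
6 x^{2} - 60 x + 150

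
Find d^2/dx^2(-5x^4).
- 60 x^{2}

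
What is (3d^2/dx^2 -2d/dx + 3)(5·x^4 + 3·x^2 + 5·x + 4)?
15 x^{4} - 40 x^{3} + 189 x^{2} + 3 x + 20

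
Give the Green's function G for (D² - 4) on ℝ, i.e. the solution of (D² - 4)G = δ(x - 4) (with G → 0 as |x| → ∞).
-\frac{e^{-2|x - 4|}}{4}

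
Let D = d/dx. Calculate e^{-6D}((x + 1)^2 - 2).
x^{2} - 10 x + 23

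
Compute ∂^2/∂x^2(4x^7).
168 x^{5}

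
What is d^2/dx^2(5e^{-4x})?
80 e^{- 4 x}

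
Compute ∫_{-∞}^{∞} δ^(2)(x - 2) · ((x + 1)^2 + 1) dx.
2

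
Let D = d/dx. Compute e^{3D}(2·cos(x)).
2 \cos{\left(x + 3 \right)}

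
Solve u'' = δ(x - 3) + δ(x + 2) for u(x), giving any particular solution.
\frac{|x - 3|}{2} + \frac{|x + 2|}{2}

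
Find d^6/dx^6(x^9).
60480 x^{3}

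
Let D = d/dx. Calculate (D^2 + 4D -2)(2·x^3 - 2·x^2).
- 4 x^{3} + 28 x^{2} - 4 x - 4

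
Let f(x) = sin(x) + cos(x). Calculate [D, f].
- \sin{\left(x \right)} + \cos{\left(x \right)}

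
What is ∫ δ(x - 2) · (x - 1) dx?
1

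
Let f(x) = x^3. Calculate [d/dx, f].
3 x^{2}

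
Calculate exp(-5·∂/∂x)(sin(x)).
\sin{\left(x - 5 \right)}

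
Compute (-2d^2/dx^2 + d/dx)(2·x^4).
8 x^{2} \left(x - 6\right)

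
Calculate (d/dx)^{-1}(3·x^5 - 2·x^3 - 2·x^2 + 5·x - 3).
\frac{x^{6}}{2} - \frac{x^{4}}{2} - \frac{2 x^{3}}{3} + \frac{5 x^{2}}{2} - 3 x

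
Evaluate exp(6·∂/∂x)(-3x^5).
- 3 x^{5} - 90 x^{4} - 1080 x^{3} - 6480 x^{2} - 19440 x - 23328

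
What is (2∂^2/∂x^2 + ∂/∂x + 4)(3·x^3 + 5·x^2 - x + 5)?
12 x^{3} + 29 x^{2} + 42 x + 39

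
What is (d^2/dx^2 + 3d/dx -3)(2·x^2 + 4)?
- 6 x^{2} + 12 x - 8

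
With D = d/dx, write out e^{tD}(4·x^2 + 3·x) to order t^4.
4 t^{2} + t \left(8 x + 3\right) + 4 x^{2} + 3 x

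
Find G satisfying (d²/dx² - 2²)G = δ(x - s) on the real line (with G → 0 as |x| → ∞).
-\frac{e^{-2|x-s|}}{4}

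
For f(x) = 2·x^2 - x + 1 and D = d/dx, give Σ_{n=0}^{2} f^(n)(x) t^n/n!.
2 t^{2} + t \left(4 x - 1\right) + 2 x^{2} - x + 1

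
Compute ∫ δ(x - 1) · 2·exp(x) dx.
2 e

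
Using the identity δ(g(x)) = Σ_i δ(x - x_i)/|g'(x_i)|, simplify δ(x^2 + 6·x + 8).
\frac{\delta(x + 4) + \delta(x + 2)}{2}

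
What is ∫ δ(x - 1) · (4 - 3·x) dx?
1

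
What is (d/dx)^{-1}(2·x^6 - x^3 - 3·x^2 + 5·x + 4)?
\frac{2 x^{7}}{7} - \frac{x^{4}}{4} - x^{3} + \frac{5 x^{2}}{2} + 4 x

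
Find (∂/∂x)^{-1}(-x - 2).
- \frac{x^{2}}{2} - 2 x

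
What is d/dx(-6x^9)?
- 54 x^{8}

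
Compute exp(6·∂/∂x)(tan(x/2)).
\tan{\left(\frac{x}{2} + 3 \right)}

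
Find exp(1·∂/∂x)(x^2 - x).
x \left(x + 1\right)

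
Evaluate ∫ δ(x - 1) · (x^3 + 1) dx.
2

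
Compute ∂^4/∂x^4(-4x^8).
- 6720 x^{4}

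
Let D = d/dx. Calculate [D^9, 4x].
36D^{8}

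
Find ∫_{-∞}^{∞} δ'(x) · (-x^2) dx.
0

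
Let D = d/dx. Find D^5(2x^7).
5040 x^{2}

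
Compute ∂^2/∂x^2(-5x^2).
-10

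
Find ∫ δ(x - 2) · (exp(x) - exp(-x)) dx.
2 \sinh{\left(2 \right)}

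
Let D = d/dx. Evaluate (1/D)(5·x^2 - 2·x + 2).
\frac{5 x^{3}}{3} - x^{2} + 2 x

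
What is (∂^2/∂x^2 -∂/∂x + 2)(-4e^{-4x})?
- 88 e^{- 4 x}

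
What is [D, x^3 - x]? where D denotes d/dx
3 x^{2} - 1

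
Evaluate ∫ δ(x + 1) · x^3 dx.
-1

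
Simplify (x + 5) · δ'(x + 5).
-\delta(x + 5)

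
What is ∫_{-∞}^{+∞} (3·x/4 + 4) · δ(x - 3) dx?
\frac{25}{4}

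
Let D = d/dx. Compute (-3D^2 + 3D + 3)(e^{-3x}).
- 33 e^{- 3 x}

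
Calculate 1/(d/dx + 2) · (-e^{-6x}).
\frac{e^{- 6 x}}{4}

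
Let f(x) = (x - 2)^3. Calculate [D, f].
3 \left(x - 2\right)^{2}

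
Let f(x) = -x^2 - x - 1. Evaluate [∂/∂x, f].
- 2 x - 1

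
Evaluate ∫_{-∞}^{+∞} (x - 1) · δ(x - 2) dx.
1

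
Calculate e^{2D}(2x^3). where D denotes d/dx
2 x^{3} + 12 x^{2} + 24 x + 16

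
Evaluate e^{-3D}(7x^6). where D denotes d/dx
7 x^{6} - 126 x^{5} + 945 x^{4} - 3780 x^{3} + 8505 x^{2} - 10206 x + 5103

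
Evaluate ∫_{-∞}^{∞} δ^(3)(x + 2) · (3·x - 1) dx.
0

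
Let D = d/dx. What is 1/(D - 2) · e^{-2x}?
- \frac{e^{- 2 x}}{4}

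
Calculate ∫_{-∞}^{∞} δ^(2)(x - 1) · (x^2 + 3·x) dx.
2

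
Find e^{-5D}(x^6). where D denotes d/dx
x^{6} - 30 x^{5} + 375 x^{4} - 2500 x^{3} + 9375 x^{2} - 18750 x + 15625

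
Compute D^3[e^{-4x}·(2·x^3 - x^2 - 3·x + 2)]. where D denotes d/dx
4 \left(- 32 x^{3} + 88 x^{2} - 12 x - 59\right) e^{- 4 x}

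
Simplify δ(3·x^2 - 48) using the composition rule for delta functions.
\frac{\delta(x - 4) + \delta(x + 4)}{24}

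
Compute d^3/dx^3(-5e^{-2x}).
40 e^{- 2 x}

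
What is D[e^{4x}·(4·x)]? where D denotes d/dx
\left(16 x + 4\right) e^{4 x}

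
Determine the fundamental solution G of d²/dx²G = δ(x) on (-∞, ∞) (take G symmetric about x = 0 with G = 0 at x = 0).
\frac{|x|}{2}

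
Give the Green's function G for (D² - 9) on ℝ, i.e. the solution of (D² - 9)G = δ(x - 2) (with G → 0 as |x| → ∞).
-\frac{e^{-3|x - 2|}}{6}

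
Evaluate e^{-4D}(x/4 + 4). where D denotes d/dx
\frac{x}{4} + 3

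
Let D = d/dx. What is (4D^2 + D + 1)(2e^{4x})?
138 e^{4 x}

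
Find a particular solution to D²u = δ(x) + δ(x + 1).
\frac{|x|}{2} + \frac{|x + 1|}{2}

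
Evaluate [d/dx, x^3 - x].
3 x^{2} - 1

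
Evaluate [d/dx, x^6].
6 x^{5}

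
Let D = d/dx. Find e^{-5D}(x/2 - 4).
\frac{x}{2} - \frac{13}{2}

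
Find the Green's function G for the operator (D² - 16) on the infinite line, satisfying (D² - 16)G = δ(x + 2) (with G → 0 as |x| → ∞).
-\frac{e^{-4|x + 2|}}{8}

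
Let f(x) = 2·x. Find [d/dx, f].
2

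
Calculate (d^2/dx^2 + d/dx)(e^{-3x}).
6 e^{- 3 x}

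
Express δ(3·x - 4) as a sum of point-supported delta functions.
\frac{\delta(x - 4/3)}{3}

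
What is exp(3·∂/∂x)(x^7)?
x^{7} + 21 x^{6} + 189 x^{5} + 945 x^{4} + 2835 x^{3} + 5103 x^{2} + 5103 x + 2187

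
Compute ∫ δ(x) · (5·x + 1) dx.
1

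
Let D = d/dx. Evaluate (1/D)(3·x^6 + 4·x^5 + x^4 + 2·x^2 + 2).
\frac{3 x^{7}}{7} + \frac{2 x^{6}}{3} + \frac{x^{5}}{5} + \frac{2 x^{3}}{3} + 2 x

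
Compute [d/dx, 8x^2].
16 x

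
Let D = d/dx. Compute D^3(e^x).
e^{x}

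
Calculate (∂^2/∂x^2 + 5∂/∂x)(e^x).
6 e^{x}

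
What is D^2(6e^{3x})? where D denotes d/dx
54 e^{3 x}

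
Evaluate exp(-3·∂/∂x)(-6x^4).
- 6 x^{4} + 72 x^{3} - 324 x^{2} + 648 x - 486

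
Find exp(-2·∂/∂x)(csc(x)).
\csc{\left(x - 2 \right)}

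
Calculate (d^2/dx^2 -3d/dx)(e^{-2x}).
10 e^{- 2 x}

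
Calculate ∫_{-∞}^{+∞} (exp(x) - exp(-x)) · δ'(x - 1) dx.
- 2 \cosh{\left(1 \right)}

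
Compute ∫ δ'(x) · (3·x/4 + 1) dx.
- \frac{3}{4}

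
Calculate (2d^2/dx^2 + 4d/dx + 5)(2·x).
10 x + 8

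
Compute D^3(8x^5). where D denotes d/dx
480 x^{2}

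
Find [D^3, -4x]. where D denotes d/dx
-12D^{2}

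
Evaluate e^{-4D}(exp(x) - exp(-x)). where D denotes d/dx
- e^{4 - x} + e^{x - 4}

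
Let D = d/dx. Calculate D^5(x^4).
0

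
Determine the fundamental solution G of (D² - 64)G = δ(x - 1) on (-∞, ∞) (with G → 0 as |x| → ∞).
-\frac{e^{-8|x - 1|}}{16}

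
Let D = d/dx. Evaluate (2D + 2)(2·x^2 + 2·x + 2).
4 x^{2} + 12 x + 8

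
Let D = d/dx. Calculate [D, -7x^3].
- 21 x^{2}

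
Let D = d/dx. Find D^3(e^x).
e^{x}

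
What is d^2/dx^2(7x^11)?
770 x^{9}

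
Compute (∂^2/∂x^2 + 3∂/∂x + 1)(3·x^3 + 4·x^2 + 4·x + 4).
3 x^{3} + 31 x^{2} + 46 x + 24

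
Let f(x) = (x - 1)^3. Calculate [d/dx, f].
3 \left(x - 1\right)^{2}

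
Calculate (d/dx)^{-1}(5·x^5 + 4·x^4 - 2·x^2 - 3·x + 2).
\frac{5 x^{6}}{6} + \frac{4 x^{5}}{5} - \frac{2 x^{3}}{3} - \frac{3 x^{2}}{2} + 2 x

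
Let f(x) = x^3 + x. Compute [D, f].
3 x^{2} + 1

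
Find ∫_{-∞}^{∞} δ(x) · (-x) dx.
0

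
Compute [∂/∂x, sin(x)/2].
\frac{\cos{\left(x \right)}}{2}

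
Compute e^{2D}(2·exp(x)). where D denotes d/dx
2 e^{x + 2}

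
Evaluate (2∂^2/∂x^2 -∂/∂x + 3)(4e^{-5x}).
232 e^{- 5 x}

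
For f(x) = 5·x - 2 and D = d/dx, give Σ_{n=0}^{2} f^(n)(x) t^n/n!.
5 t + 5 x - 2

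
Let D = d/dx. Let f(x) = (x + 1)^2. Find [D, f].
2 x + 2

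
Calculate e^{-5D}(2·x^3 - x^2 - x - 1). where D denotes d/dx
2 x^{3} - 31 x^{2} + 159 x - 271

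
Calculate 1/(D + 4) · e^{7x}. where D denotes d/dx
\frac{e^{7 x}}{11}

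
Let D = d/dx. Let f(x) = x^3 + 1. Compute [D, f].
3 x^{2}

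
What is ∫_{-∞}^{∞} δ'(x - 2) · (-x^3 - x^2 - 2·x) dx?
18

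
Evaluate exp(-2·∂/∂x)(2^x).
2^{x - 2}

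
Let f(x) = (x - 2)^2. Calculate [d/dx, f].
2 x - 4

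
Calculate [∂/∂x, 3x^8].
24 x^{7}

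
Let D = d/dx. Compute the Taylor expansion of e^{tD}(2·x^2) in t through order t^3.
2 t^{2} + 4 t x + 2 x^{2}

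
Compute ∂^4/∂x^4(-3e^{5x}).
- 1875 e^{5 x}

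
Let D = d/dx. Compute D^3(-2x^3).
-12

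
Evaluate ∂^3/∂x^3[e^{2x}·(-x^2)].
\left(- 8 x^{2} - 24 x - 12\right) e^{2 x}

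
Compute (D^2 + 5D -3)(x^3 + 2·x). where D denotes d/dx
- 3 x^{3} + 15 x^{2} + 10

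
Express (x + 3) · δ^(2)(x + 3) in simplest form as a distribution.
-2\delta'(x + 3)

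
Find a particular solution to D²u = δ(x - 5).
\frac{|x - 5|}{2}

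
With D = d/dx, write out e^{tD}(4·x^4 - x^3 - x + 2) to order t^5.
4 t^{4} + t^{3} \left(16 x - 1\right) + 3 t^{2} x \left(8 x - 1\right) - t \left(- 16 x^{3} + 3 x^{2} + 1\right) + 4 x^{4} - x^{3} - x + 2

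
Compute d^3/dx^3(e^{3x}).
27 e^{3 x}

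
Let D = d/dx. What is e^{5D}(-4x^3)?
- 4 x^{3} - 60 x^{2} - 300 x - 500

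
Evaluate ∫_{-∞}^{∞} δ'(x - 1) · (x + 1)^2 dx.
-4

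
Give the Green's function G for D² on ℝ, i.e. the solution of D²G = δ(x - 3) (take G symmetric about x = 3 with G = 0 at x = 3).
\frac{|x - 3|}{2}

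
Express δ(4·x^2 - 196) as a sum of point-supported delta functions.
\frac{\delta(x - 7) + \delta(x + 7)}{56}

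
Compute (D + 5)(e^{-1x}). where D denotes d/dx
4 e^{- x}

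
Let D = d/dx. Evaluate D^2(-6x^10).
- 540 x^{8}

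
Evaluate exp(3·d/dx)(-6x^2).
- 6 x^{2} - 36 x - 54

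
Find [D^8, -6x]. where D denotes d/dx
-48D^{7}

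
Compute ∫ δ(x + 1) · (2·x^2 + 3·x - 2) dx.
-3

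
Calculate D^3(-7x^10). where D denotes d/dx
- 5040 x^{7}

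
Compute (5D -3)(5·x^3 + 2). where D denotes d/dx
- 15 x^{3} + 75 x^{2} - 6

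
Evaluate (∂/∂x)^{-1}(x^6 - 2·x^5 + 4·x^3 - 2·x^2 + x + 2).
\frac{x^{7}}{7} - \frac{x^{6}}{3} + x^{4} - \frac{2 x^{3}}{3} + \frac{x^{2}}{2} + 2 x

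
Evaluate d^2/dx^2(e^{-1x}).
e^{- x}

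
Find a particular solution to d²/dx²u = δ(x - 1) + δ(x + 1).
\frac{|x - 1|}{2} + \frac{|x + 1|}{2}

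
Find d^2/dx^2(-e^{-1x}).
- e^{- x}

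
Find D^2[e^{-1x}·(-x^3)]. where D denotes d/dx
x \left(- x^{2} + 6 x - 6\right) e^{- x}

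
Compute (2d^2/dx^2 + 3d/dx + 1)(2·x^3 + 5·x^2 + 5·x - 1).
2 x^{3} + 23 x^{2} + 59 x + 34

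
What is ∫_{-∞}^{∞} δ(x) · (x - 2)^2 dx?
4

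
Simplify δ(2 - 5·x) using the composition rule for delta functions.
\frac{\delta(x - 2/5)}{5}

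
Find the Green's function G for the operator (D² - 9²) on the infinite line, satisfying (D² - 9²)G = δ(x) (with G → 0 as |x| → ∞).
-\frac{e^{-9|x|}}{18}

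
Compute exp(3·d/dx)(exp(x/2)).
e^{\frac{x}{2} + \frac{3}{2}}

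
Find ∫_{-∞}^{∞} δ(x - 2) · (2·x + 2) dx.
6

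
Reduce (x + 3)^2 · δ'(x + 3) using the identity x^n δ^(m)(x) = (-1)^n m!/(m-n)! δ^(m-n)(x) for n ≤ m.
0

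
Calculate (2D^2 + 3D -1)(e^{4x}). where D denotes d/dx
43 e^{4 x}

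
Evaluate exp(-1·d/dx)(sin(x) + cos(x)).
\sqrt{2} \cos{\left(- x + \frac{\pi}{4} + 1 \right)}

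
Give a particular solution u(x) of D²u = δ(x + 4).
\frac{|x + 4|}{2}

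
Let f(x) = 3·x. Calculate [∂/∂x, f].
3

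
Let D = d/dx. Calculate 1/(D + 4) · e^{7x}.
\frac{e^{7 x}}{11}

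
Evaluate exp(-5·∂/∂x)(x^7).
x^{7} - 35 x^{6} + 525 x^{5} - 4375 x^{4} + 21875 x^{3} - 65625 x^{2} + 109375 x - 78125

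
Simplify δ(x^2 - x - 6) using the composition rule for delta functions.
\frac{\delta(x - 3) + \delta(x + 2)}{5}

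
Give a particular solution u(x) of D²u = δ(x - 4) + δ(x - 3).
\frac{|x - 4|}{2} + \frac{|x - 3|}{2}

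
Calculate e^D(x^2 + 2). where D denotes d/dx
x^{2} + 2 x + 3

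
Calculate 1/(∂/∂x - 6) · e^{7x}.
e^{7 x}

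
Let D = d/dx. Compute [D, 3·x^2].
6 x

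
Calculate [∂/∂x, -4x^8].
- 32 x^{7}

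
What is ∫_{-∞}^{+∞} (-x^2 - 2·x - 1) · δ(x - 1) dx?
-4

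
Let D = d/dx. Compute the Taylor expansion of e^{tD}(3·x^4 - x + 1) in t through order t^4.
3 t^{4} + 12 t^{3} x + 18 t^{2} x^{2} + t \left(12 x^{3} - 1\right) + 3 x^{4} - x + 1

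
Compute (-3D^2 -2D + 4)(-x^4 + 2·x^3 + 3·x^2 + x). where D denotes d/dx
- 4 x^{4} + 16 x^{3} + 36 x^{2} - 44 x - 20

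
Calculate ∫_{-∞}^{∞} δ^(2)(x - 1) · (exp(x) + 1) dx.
e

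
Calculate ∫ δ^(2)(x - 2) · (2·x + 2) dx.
0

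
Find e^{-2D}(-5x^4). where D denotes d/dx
- 5 x^{4} + 40 x^{3} - 120 x^{2} + 160 x - 80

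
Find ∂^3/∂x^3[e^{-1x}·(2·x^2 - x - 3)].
\left(- 2 x^{2} + 13 x - 12\right) e^{- x}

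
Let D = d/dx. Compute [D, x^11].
11 x^{10}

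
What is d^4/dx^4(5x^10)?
25200 x^{6}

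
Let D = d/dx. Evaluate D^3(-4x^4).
- 96 x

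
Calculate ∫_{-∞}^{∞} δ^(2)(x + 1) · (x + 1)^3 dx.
0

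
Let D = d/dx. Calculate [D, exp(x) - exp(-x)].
2 \cosh{\left(x \right)}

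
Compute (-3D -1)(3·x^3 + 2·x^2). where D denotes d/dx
x \left(- 3 x^{2} - 29 x - 12\right)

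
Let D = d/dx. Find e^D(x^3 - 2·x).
x^{3} + 3 x^{2} + x - 1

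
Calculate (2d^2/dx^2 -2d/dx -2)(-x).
2 x + 2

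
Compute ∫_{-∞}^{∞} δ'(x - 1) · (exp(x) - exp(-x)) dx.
- 2 \cosh{\left(1 \right)}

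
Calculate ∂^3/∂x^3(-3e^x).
- 3 e^{x}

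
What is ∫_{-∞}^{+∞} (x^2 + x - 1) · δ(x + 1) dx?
-1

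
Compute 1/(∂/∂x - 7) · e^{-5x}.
- \frac{e^{- 5 x}}{12}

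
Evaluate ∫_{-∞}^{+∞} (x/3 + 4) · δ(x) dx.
4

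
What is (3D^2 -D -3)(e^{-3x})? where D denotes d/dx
27 e^{- 3 x}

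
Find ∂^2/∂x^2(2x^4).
24 x^{2}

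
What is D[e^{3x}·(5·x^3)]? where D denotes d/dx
15 x^{2} \left(x + 1\right) e^{3 x}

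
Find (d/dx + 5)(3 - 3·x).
12 - 15 x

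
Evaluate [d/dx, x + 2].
1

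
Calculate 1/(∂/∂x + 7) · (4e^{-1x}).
\frac{2 e^{- x}}{3}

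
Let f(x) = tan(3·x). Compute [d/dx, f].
\frac{3}{\cos^{2}{\left(3 x \right)}}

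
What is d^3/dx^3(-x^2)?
0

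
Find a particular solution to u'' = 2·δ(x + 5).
|x + 5|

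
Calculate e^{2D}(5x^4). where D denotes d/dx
5 x^{4} + 40 x^{3} + 120 x^{2} + 160 x + 80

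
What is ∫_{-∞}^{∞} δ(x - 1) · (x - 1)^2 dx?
0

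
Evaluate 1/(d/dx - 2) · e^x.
- e^{x}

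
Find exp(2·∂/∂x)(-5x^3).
- 5 x^{3} - 30 x^{2} - 60 x - 40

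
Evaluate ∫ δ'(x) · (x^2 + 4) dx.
0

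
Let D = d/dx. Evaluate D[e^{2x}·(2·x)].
\left(4 x + 2\right) e^{2 x}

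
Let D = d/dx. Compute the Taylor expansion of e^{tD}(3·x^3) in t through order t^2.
3 x \left(3 t^{2} + 3 t x + x^{2}\right)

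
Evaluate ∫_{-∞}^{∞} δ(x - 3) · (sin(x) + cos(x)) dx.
\cos{\left(3 \right)} + \sin{\left(3 \right)}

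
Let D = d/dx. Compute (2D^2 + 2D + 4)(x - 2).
4 x - 6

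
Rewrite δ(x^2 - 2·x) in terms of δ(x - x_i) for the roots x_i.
\frac{\delta(x - 2) + \delta(x)}{2}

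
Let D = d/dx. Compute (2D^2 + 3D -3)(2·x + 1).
3 - 6 x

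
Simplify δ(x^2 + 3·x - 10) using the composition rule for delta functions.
\frac{\delta(x - 2) + \delta(x + 5)}{7}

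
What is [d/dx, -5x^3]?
- 15 x^{2}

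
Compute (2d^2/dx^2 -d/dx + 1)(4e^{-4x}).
148 e^{- 4 x}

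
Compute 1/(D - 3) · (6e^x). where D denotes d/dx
- 3 e^{x}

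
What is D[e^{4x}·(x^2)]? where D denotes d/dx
2 x \left(2 x + 1\right) e^{4 x}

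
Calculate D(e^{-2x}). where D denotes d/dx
- 2 e^{- 2 x}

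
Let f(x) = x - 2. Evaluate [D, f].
1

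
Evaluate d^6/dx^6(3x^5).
0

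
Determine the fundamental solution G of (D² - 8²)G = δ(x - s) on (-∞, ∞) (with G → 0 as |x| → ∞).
-\frac{e^{-8|x-s|}}{16}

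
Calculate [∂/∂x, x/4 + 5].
\frac{1}{4}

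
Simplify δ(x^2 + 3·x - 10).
\frac{\delta(x + 5) + \delta(x - 2)}{7}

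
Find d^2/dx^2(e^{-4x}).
16 e^{- 4 x}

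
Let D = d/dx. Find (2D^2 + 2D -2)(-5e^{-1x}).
10 e^{- x}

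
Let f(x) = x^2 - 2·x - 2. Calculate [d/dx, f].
2 x - 2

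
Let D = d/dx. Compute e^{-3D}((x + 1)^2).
x^{2} - 4 x + 4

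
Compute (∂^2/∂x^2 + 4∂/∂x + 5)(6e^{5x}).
300 e^{5 x}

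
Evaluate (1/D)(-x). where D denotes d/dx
- \frac{x^{2}}{2}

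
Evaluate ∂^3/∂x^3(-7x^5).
- 420 x^{2}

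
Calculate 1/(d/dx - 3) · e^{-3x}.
- \frac{e^{- 3 x}}{6}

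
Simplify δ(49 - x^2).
\frac{\delta(x - 7) + \delta(x + 7)}{14}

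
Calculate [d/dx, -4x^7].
- 28 x^{6}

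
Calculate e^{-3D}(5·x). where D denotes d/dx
5 x - 15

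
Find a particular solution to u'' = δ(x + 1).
\frac{|x + 1|}{2}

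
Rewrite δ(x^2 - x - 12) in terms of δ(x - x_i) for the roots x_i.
\frac{\delta(x - 4) + \delta(x + 3)}{7}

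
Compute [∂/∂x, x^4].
4 x^{3}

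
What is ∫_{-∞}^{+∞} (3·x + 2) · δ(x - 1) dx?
5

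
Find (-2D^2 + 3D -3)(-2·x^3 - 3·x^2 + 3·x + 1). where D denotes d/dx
6 x^{3} - 9 x^{2} - 3 x + 18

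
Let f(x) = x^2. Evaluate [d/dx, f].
2 x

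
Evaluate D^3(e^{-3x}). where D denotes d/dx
- 27 e^{- 3 x}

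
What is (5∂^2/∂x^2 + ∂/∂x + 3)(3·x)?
9 x + 3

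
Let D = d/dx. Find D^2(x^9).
72 x^{7}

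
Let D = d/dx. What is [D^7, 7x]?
49D^{6}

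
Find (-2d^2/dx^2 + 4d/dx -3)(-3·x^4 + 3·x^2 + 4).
9 x^{4} - 48 x^{3} + 63 x^{2} + 24 x - 24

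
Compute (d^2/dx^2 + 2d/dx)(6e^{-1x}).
- 6 e^{- x}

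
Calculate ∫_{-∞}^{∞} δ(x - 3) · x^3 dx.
27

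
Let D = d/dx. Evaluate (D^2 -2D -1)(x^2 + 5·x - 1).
- x^{2} - 9 x - 7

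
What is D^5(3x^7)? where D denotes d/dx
7560 x^{2}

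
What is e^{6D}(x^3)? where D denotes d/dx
x^{3} + 18 x^{2} + 108 x + 216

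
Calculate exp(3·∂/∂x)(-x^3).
- x^{3} - 9 x^{2} - 27 x - 27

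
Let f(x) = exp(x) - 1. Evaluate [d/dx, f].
e^{x}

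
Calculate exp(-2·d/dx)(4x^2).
4 x^{2} - 16 x + 16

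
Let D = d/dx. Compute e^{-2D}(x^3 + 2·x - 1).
x^{3} - 6 x^{2} + 14 x - 13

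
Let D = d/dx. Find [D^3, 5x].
15D^{2}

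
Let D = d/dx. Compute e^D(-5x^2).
- 5 x^{2} - 10 x - 5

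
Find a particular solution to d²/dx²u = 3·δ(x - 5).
\frac{3|x - 5|}{2}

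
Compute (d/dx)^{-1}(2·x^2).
\frac{2 x^{3}}{3}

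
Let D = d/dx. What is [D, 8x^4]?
32 x^{3}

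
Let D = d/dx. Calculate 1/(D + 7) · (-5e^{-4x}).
- \frac{5 e^{- 4 x}}{3}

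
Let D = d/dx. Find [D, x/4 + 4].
\frac{1}{4}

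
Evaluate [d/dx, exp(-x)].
- e^{- x}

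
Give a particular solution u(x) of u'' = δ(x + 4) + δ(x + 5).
\frac{|x + 4|}{2} + \frac{|x + 5|}{2}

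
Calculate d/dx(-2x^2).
- 4 x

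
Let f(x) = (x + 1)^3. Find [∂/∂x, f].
3 \left(x + 1\right)^{2}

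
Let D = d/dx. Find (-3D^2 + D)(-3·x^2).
18 - 6 x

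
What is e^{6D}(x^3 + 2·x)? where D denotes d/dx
x^{3} + 18 x^{2} + 110 x + 228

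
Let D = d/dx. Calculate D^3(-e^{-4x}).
64 e^{- 4 x}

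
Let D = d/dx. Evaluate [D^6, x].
6D^{5}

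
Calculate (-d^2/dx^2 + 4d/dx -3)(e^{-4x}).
- 35 e^{- 4 x}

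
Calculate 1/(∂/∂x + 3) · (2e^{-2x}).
2 e^{- 2 x}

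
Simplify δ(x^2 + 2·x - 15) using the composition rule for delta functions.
\frac{\delta(x + 5) + \delta(x - 3)}{8}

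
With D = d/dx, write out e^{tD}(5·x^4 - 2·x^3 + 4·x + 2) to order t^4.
5 t^{4} + t^{3} \left(20 x - 2\right) + 6 t^{2} x \left(5 x - 1\right) + 2 t \left(10 x^{3} - 3 x^{2} + 2\right) + 5 x^{4} - 2 x^{3} + 4 x + 2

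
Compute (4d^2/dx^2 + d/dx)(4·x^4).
16 x^{2} \left(x + 12\right)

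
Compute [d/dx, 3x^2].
6 x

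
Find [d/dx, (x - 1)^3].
3 \left(x - 1\right)^{2}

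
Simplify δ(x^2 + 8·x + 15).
\frac{\delta(x + 5) + \delta(x + 3)}{2}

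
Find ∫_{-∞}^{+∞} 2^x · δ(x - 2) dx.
4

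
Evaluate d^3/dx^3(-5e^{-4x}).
320 e^{- 4 x}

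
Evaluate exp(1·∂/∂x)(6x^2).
6 x^{2} + 12 x + 6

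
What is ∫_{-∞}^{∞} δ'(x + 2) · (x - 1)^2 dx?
6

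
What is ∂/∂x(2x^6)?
12 x^{5}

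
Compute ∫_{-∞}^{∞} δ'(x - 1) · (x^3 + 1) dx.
-3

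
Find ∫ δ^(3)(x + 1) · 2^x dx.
- \frac{\log{\left(2 \right)}^{3}}{2}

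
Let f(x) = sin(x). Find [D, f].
\cos{\left(x \right)}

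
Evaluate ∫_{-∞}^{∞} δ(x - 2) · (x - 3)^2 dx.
1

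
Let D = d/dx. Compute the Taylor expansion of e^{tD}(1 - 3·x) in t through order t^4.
- 3 t - 3 x + 1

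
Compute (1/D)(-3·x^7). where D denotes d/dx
- \frac{3 x^{8}}{8}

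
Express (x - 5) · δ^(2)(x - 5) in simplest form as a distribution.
-2\delta'(x - 5)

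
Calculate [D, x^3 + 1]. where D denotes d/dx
3 x^{2}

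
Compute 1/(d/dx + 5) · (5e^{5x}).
\frac{e^{5 x}}{2}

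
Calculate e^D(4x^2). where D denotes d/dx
4 x^{2} + 8 x + 4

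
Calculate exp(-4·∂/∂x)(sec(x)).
\sec{\left(x - 4 \right)}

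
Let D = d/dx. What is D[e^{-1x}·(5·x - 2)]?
\left(7 - 5 x\right) e^{- x}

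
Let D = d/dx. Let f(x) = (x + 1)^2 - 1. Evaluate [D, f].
2 x + 2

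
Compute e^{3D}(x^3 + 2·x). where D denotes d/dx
x^{3} + 9 x^{2} + 29 x + 33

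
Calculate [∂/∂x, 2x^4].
8 x^{3}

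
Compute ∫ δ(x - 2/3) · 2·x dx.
\frac{4}{3}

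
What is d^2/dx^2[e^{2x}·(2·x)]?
8 \left(x + 1\right) e^{2 x}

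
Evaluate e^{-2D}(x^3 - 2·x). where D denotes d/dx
x^{3} - 6 x^{2} + 10 x - 4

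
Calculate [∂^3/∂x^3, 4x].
12\frac{d^{2}}{dx^{2}}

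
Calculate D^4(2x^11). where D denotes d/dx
15840 x^{7}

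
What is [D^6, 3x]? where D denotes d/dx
18D^{5}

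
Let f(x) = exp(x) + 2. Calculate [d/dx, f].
e^{x}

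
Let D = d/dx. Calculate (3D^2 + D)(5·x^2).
10 x + 30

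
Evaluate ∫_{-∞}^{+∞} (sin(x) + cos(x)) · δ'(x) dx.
-1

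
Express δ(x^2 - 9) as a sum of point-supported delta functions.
\frac{\delta(x + 3) + \delta(x - 3)}{6}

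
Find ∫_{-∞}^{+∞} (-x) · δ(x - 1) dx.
-1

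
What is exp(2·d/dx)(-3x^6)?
- 3 x^{6} - 36 x^{5} - 180 x^{4} - 480 x^{3} - 720 x^{2} - 576 x - 192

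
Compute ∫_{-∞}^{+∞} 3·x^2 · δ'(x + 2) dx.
12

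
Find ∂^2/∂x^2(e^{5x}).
25 e^{5 x}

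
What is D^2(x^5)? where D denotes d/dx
20 x^{3}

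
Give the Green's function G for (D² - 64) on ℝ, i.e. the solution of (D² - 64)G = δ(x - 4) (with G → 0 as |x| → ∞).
-\frac{e^{-8|x - 4|}}{16}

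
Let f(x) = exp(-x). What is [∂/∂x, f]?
- e^{- x}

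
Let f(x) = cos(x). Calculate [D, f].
- \sin{\left(x \right)}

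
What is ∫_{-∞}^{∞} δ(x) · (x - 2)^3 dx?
-8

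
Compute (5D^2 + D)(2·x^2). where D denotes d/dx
4 x + 20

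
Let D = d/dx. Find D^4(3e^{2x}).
48 e^{2 x}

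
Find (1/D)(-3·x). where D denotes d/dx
- \frac{3 x^{2}}{2}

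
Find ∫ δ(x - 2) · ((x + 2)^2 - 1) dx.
15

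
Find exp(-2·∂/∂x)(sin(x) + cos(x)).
\sqrt{2} \cos{\left(- x + \frac{\pi}{4} + 2 \right)}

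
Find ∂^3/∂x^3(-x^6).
- 120 x^{3}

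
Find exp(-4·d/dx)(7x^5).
7 x^{5} - 140 x^{4} + 1120 x^{3} - 4480 x^{2} + 8960 x - 7168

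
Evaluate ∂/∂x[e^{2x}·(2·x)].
\left(4 x + 2\right) e^{2 x}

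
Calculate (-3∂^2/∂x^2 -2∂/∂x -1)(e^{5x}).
- 86 e^{5 x}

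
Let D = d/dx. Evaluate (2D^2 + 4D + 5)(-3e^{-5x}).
- 105 e^{- 5 x}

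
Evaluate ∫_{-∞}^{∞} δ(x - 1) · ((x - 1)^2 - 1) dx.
-1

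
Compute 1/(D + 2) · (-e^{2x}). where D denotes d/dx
- \frac{e^{2 x}}{4}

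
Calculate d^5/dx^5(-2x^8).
- 13440 x^{3}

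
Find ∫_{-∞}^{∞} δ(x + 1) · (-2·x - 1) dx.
1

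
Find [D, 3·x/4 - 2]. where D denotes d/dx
\frac{3}{4}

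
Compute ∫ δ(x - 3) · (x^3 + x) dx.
30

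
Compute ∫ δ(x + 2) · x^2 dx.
4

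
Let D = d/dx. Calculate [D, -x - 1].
-1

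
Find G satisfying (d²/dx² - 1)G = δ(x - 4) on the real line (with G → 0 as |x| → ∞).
-\frac{e^{-|x - 4|}}{2}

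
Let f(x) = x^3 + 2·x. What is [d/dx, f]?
3 x^{2} + 2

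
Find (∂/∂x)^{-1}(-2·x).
- x^{2}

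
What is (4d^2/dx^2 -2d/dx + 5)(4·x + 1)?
20 x - 3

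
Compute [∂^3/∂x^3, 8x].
24\frac{d^{2}}{dx^{2}}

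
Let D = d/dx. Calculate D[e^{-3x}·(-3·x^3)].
9 x^{2} \left(x - 1\right) e^{- 3 x}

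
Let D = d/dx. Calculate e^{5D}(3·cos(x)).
3 \cos{\left(x + 5 \right)}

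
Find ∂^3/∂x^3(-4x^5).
- 240 x^{2}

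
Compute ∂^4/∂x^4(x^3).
0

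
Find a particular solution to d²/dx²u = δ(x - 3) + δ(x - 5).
\frac{|x - 3|}{2} + \frac{|x - 5|}{2}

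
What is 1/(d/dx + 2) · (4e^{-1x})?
4 e^{- x}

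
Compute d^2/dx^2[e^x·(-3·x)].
3 \left(- x - 2\right) e^{x}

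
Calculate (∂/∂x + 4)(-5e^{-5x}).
5 e^{- 5 x}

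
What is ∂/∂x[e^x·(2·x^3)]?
2 x^{2} \left(x + 3\right) e^{x}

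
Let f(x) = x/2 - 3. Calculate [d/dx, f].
\frac{1}{2}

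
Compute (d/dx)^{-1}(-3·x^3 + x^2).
- \frac{3 x^{4}}{4} + \frac{x^{3}}{3}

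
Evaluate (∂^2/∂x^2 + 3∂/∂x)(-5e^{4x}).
- 140 e^{4 x}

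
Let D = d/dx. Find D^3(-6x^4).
- 144 x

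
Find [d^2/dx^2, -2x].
-4\frac{d}{dx}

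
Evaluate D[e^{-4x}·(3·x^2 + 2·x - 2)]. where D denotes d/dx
2 \left(- 6 x^{2} - x + 5\right) e^{- 4 x}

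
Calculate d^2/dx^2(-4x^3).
- 24 x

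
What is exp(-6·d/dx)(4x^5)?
4 x^{5} - 120 x^{4} + 1440 x^{3} - 8640 x^{2} + 25920 x - 31104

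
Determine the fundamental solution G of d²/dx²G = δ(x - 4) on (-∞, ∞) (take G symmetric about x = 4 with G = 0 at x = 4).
\frac{|x - 4|}{2}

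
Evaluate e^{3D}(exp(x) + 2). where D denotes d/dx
e^{x + 3} + 2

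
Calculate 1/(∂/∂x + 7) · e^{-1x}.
\frac{e^{- x}}{6}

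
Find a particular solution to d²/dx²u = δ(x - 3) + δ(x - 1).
\frac{|x - 3|}{2} + \frac{|x - 1|}{2}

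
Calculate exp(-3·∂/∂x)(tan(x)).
\tan{\left(x - 3 \right)}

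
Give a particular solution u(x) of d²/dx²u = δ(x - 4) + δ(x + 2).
\frac{|x - 4|}{2} + \frac{|x + 2|}{2}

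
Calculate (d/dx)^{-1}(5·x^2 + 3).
\frac{5 x^{3}}{3} + 3 x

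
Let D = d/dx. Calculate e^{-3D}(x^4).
x^{4} - 12 x^{3} + 54 x^{2} - 108 x + 81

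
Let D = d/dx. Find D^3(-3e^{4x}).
- 192 e^{4 x}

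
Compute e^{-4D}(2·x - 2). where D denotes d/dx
2 x - 10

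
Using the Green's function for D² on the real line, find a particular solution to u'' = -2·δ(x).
-|x|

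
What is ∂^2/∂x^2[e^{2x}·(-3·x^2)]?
\left(- 12 x^{2} - 24 x - 6\right) e^{2 x}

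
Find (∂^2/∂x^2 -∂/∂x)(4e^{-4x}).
80 e^{- 4 x}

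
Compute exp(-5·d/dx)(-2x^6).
- 2 x^{6} + 60 x^{5} - 750 x^{4} + 5000 x^{3} - 18750 x^{2} + 37500 x - 31250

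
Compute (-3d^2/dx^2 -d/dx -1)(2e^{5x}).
- 162 e^{5 x}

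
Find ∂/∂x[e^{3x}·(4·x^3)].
12 x^{2} \left(x + 1\right) e^{3 x}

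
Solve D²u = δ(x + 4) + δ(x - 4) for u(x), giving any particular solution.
\frac{|x + 4|}{2} + \frac{|x - 4|}{2}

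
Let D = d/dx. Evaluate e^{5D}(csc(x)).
\csc{\left(x + 5 \right)}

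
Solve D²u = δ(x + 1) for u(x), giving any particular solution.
\frac{|x + 1|}{2}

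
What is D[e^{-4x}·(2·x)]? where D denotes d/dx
2 \left(1 - 4 x\right) e^{- 4 x}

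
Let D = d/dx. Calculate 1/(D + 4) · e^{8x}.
\frac{e^{8 x}}{12}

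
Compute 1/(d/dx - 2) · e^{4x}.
\frac{e^{4 x}}{2}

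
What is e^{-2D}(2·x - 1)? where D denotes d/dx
2 x - 5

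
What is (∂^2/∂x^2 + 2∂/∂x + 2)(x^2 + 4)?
2 x^{2} + 4 x + 10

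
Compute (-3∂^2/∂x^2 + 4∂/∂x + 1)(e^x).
2 e^{x}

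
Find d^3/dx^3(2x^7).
420 x^{4}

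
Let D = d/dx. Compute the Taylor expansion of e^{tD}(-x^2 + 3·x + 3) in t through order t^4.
- t^{2} - t \left(2 x - 3\right) - x^{2} + 3 x + 3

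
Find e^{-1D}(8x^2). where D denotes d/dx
8 x^{2} - 16 x + 8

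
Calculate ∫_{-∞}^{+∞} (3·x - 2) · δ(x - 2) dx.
4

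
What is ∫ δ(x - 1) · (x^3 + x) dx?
2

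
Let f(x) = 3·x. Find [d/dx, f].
3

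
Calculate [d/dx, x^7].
7 x^{6}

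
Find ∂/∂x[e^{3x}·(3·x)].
\left(9 x + 3\right) e^{3 x}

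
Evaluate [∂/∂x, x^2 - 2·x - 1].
2 x - 2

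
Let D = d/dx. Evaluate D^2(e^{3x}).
9 e^{3 x}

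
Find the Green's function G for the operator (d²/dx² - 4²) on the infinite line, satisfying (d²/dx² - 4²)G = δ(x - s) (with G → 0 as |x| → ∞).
-\frac{e^{-4|x-s|}}{8}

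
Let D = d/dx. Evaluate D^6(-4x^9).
- 241920 x^{3}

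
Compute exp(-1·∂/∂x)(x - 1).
x - 2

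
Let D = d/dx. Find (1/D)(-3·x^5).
- \frac{x^{6}}{2}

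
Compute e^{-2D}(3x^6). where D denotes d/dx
3 x^{6} - 36 x^{5} + 180 x^{4} - 480 x^{3} + 720 x^{2} - 576 x + 192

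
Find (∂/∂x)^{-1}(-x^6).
- \frac{x^{7}}{7}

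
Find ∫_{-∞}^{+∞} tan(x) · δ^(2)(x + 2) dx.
- \frac{2 \tan{\left(2 \right)}}{\cos^{2}{\left(2 \right)}}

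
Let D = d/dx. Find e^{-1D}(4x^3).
4 x^{3} - 12 x^{2} + 12 x - 4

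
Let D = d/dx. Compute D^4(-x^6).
- 360 x^{2}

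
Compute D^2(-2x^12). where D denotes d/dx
- 264 x^{10}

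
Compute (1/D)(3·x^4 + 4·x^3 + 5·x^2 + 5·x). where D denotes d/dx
\frac{3 x^{5}}{5} + x^{4} + \frac{5 x^{3}}{3} + \frac{5 x^{2}}{2}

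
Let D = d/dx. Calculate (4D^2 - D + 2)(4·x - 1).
8 x - 6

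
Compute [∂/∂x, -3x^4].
- 12 x^{3}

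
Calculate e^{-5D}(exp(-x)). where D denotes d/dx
e^{5 - x}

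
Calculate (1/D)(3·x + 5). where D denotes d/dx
\frac{3 x^{2}}{2} + 5 x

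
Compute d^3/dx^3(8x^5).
480 x^{2}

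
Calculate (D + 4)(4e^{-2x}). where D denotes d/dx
8 e^{- 2 x}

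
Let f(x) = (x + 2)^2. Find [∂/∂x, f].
2 x + 4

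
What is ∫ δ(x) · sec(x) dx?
1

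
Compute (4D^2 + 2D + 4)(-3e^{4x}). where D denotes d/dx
- 228 e^{4 x}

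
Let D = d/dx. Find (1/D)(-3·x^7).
- \frac{3 x^{8}}{8}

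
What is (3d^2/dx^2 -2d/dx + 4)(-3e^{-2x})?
- 60 e^{- 2 x}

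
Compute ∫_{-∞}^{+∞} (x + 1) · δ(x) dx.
1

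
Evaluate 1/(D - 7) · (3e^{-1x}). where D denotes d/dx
- \frac{3 e^{- x}}{8}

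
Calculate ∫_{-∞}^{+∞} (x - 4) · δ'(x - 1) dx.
-1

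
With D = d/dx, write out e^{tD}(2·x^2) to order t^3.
2 t^{2} + 4 t x + 2 x^{2}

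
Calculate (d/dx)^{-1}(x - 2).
\frac{x^{2}}{2} - 2 x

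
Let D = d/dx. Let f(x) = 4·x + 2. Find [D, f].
4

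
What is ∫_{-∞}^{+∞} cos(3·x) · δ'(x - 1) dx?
3 \sin{\left(3 \right)}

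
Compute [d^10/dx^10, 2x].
20\frac{d^{9}}{dx^{9}}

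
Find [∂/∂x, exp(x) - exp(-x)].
2 \cosh{\left(x \right)}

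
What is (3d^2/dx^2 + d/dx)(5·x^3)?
15 x \left(x + 6\right)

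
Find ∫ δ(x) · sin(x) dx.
0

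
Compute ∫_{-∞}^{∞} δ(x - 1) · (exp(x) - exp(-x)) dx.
2 \sinh{\left(1 \right)}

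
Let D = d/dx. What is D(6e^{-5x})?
- 30 e^{- 5 x}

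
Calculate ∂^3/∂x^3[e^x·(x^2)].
\left(x^{2} + 6 x + 6\right) e^{x}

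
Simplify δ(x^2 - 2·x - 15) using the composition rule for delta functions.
\frac{\delta(x - 5) + \delta(x + 3)}{8}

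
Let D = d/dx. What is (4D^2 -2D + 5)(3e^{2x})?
51 e^{2 x}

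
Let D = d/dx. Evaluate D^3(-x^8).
- 336 x^{5}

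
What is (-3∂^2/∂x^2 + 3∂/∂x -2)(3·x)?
9 - 6 x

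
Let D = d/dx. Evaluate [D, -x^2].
- 2 x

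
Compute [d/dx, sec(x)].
\tan{\left(x \right)} \sec{\left(x \right)}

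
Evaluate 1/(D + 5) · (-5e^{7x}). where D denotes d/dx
- \frac{5 e^{7 x}}{12}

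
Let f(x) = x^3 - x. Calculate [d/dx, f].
3 x^{2} - 1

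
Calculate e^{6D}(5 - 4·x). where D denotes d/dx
- 4 x - 19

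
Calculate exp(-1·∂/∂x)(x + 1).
x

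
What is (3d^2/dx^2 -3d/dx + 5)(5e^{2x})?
55 e^{2 x}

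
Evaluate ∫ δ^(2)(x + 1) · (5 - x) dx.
0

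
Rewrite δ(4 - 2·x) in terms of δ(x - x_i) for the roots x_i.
\frac{\delta(x - 2)}{2}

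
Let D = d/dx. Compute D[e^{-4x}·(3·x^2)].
6 x \left(1 - 2 x\right) e^{- 4 x}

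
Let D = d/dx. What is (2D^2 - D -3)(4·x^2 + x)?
- 12 x^{2} - 11 x + 15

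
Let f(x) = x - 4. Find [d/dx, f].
1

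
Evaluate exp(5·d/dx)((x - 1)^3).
x^{3} + 12 x^{2} + 48 x + 64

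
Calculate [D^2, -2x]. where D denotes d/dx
-4D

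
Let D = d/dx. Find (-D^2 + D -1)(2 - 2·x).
2 x - 4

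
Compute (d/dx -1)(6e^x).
0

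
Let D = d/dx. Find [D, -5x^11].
- 55 x^{10}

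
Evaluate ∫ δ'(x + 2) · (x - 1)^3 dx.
-27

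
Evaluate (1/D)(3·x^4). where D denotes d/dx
\frac{3 x^{5}}{5}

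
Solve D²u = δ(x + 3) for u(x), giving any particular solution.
\frac{|x + 3|}{2}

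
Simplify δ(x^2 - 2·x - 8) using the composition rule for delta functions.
\frac{\delta(x - 4) + \delta(x + 2)}{6}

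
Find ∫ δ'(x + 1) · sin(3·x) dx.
- 3 \cos{\left(3 \right)}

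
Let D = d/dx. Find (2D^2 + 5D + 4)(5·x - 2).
20 x + 17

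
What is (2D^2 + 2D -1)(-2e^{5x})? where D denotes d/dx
- 118 e^{5 x}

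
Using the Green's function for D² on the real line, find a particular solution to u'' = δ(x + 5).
\frac{|x + 5|}{2}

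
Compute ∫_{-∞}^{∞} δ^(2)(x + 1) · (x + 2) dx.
0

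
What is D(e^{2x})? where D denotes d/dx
2 e^{2 x}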